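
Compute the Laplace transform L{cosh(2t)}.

L{cosh(ωt)} = s/(s² - ω²), so L{cosh(2t)} = s/(s² - 4)

Final answer: s/(s² - 4)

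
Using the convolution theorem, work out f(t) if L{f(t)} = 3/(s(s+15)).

3/(s(s+15)) = (3/s)·(1/(s+15)) = L{3}·L{e^(-15t)}. By convolution, f(t) = 3*e^(-15t) = ∫₀ᵗ 3·e^(-15τ) dτ = 3·(1 - e^(-15t))/15

Final answer: 3·(1 - e^(-15t))/15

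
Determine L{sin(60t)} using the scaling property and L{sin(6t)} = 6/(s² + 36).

Using L{f(at)} = (1/a)F(s/a) with a=10: L{sin(60t)} = (1/10) · 6/((s/10)² + 36) = (1/10) · 6·100/(s² + 3600) = 60/(s² + 3600)

Final answer: 60/(s² + 3600)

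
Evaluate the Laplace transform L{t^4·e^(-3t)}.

L{t^n·e^(at)} = n!/(s-a)^(n+1), so L{t^4·e^(-3t)} = 24/(s+3)^5

Final answer: 24/(s+3)^5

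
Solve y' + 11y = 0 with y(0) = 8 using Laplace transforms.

L{y'} + 11L{y} = 0. sY - 8 + 11Y = 0. Y(s+11) = 8. Y = 8/(s+11)

Final answer: y(t) = 8e^(-11t)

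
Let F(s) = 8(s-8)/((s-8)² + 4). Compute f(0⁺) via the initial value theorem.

f(0⁺) = lim_{s→∞} sF(s) = lim_{s→∞} 8s(s-8)/((s-8)² + 4) = 8

Final answer: 8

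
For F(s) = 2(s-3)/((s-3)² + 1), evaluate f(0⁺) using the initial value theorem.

f(0⁺) = lim_{s→∞} sF(s) = lim_{s→∞} 2s(s-3)/((s-3)² + 1) = 2

Final answer: 2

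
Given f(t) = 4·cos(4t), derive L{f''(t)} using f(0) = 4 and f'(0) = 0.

F(s) = 4s/(s² + 16). L{f''(t)} = s²F(s) - sf(0) - f'(0) = 4s³/(s² + 16) - 4s = (4s³ - 4s(s² + 16))/(s² + 16) = -64s/(s² + 16)

Final answer: -64s/(s² + 16)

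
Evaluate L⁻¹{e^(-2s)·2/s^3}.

L⁻¹{2/s^3} = t^2. By the time shift theorem, L⁻¹{e^(-as)F(s)} = u(t-a)f(t-a) with a=2, so L⁻¹{e^(-2s)·2/s^3} = u(t-2)·(t-2)^2

Final answer: u(t-2)·(t-2)^2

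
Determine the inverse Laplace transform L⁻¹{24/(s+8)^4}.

L⁻¹{n!/(s-a)^(n+1)} = t^n·e^(at) with n=3, a=-8. So L⁻¹{6/(s+8)^4} = t^3·e^(-8t), and L⁻¹{24/(s+8)^4} = (24/6)·t^3·e^(-8t) = 4·t^3·e^(-8t)

Final answer: 4·t^3·e^(-8t)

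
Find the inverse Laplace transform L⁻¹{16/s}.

L⁻¹{c/s} = c, so L⁻¹{16/s} = 16

Final answer: 16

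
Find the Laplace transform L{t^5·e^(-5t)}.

L{t^n·e^(at)} = n!/(s-a)^(n+1), so L{t^5·e^(-5t)} = 120/(s+5)^6

Final answer: 120/(s+5)^6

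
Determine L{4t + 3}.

L{4t + 3} = 4·L{t} + 3·L{1} = 4/s² + 3/s

Final answer: 4/s² + 3/s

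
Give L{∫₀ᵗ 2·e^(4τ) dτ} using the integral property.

L{∫₀ᵗ f(τ)dτ} = F(s)/s with F(s) = 2/(s-4), so L{∫₀ᵗ 2·e^(4τ) dτ} = 2/(s(s-4))

Final answer: 2/(s(s-4))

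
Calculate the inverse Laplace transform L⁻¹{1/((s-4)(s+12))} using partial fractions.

Decompose: A/(s-4) + B/(s+12). A = 1/16, B = -1/16. f(t) = (e^(4t) - e^(-12t))/16

Final answer: (e^(4t) - e^(-12t))/16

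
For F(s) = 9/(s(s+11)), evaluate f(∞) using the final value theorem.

f(∞) = lim_{s→0} s·9/(s(s+11)) = lim_{s→0} 9/(s+11) = 9/11 = 9/11

Final answer: 9/11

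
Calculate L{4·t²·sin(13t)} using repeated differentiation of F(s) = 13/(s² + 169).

F(s) = 13/(s² + 169). F'(s) = -26s/(s² + 169)². F''(s) = -26(169 - 3s²)/(s² + 169)³ = (78s² - 4394)/(s² + 169)³. So L{t²·sin(13t)} = (-1)² F''(s) = (78s² - 4394)/(s² + 169)³. Then L{4·t²·sin(13t)} = 4·(78s² - 4394)/(s² + 169)³ = (312s² - 17576)/(s² + 169)³

Final answer: (312s² - 17576)/(s² + 169)³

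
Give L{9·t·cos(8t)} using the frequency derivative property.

L{cos(8t)} = s/(s² + 64). Derivative: d/ds[s/(s² + 64)] = [(s² + 64) - s·2s]/(s² + 64)² = (64 - s²)/(s² + 64)². So L{t·cos(8t)} = -F'(s) = (s² - 64)/(s² + 64)². Then L{9·t·cos(8t)} = 9·(s² - 64)/(s² + 64)²

Final answer: 9·(s² - 64)/(s² + 64)²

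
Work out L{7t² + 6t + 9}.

L{7t² + 6t + 9} = 7·2/s³ + 6/s² + 9/s = 14/s³ + 6/s² + 9/s

Final answer: 14/s³ + 6/s² + 9/s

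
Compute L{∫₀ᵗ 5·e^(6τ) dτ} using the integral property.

L{∫₀ᵗ f(τ)dτ} = F(s)/s with F(s) = 5/(s-6), so L{∫₀ᵗ 5·e^(6τ) dτ} = 5/(s(s-6))

Final answer: 5/(s(s-6))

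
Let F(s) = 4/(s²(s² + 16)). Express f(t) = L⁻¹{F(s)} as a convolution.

4/(s²(s² + 16)) = (1/s²)·(4/(s² + 16)) = L{t}·L{sin(4t)}. So f(t) = t*(sin(4t)) = ∫₀ᵗ τ·sin(4(t-τ)) dτ

Final answer: ∫₀ᵗ τ·sin(4(t-τ)) dτ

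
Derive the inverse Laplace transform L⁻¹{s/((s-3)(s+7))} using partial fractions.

Using partial fractions, f(t) = (3e^(3t) + 7e^(-7t))/10

Final answer: (3e^(3t) + 7e^(-7t))/10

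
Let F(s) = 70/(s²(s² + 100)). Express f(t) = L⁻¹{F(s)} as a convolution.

70/(s²(s² + 100)) = (1/s²)·(70/(s² + 100)) = L{t}·L{7·sin(10t)}. So f(t) = t*(7·sin(10t)) = ∫₀ᵗ 7τ·sin(10(t-τ)) dτ

Final answer: ∫₀ᵗ 7τ·sin(10(t-τ)) dτ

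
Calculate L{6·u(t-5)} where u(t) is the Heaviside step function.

L{u(t-a)} = e^(-as)/s. Here a=5, so L{u(t-5)} = e^(-5s)/s, and L{6·u(t-5)} = 6·e^(-5s)/s

Final answer: 6·e^(-5s)/s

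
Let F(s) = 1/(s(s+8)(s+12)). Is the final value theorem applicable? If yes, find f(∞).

Poles of sF(s) = 1/((s+8)(s+12)) are at s = -8 and s = -12, both in the left half-plane. Theorem applies. f(∞) = lim_{s→0} sF(s) = 1/(8·12) = 1/96

Final answer: 1/96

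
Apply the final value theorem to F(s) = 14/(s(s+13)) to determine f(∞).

f(∞) = lim_{s→0} s·14/(s(s+13)) = lim_{s→0} 14/(s+13) = 14/13 = 14/13

Final answer: 14/13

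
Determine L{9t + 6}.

L{9t + 6} = 9·L{t} + 6·L{1} = 9/s² + 6/s

Final answer: 9/s² + 6/s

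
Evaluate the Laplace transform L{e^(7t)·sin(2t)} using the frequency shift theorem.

Frequency shift: L{e^(at)f(t)} = F(s-a). L{e^(7t)·sin(2t)} = 2/((s-7)² + 4)

Final answer: 2/((s-7)² + 4)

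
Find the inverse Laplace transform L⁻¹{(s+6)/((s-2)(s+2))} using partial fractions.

Using partial fractions, f(t) = (8e^(2t) - 4e^(-2t))/4

Final answer: (8e^(2t) - 4e^(-2t))/4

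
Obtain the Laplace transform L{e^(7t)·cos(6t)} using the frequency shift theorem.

Frequency shift: L{e^(at)f(t)} = F(s-a). L{e^(7t)·cos(6t)} = (s-7)/((s-7)² + 36)

Final answer: (s-7)/((s-7)² + 36)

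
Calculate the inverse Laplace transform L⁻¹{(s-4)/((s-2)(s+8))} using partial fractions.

Using partial fractions, f(t) = (-2e^(2t) + 12e^(-8t))/10

Final answer: (-2e^(2t) + 12e^(-8t))/10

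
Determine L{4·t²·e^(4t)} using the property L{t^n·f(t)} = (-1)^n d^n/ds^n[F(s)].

L{e^(4t)} = 1/(s-4). d/ds[1/(s-4)] = -1/(s-4)². d²/ds²[1/(s-4)] = 2/(s-4)³. So L{t²·e^(4t)} = (-1)² · 2/(s-4)³ = 2/(s-4)³. Then L{4·t²·e^(4t)} = 4·2/(s-4)³ = 8/(s-4)³

Final answer: 8/(s-4)³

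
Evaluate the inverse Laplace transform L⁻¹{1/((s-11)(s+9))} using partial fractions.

Decompose: A/(s-11) + B/(s+9). A = 1/20, B = -1/20. f(t) = (e^(11t) - e^(-9t))/20

Final answer: (e^(11t) - e^(-9t))/20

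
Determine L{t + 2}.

L{t + 2} = L{t} + 2·L{1} = 1/s² + 2/s

Final answer: 1/s² + 2/s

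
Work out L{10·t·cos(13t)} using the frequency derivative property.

L{cos(13t)} = s/(s² + 169). Derivative: d/ds[s/(s² + 169)] = [(s² + 169) - s·2s]/(s² + 169)² = (169 - s²)/(s² + 169)². So L{t·cos(13t)} = -F'(s) = (s² - 169)/(s² + 169)². Then L{10·t·cos(13t)} = 10·(s² - 169)/(s² + 169)²

Final answer: 10·(s² - 169)/(s² + 169)²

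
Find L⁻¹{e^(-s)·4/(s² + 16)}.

L⁻¹{4/(s² + 16)} = sin(4t). By the time shift theorem, L⁻¹{e^(-as)F(s)} = u(t-a)f(t-a) with a=1, so L⁻¹{e^(-s)·4/(s² + 16)} = u(t-1)·sin(4(t-1))

Final answer: u(t-1)·sin(4(t-1))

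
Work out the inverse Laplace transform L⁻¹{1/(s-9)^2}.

L⁻¹{n!/(s-a)^(n+1)} = t^n·e^(at), so L⁻¹{1/(s-9)^2} = t·e^(9t)

Final answer: t·e^(9t)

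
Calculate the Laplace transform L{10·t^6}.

L{t^n} = n!/s^(n+1), so L{t^6} = 720/s^7. Then L{10·t^6} = 10·720/s^7 = 7200/s^7

Final answer: 7200/s^7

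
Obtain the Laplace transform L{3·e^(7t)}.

L{e^(at)} = 1/(s-a), so L{e^(7t)} = 1/(s-7). Then L{3·e^(7t)} = 3/(s-7)

Final answer: 3/(s-7)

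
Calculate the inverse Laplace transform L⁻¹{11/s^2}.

L⁻¹{n!/s^(n+1)} = t^n with n=1. So L⁻¹{1/s^2} = t, and L⁻¹{11/s^2} = (11/1)·t = 11·t

Final answer: 11·t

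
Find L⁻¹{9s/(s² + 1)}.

This is the form c·s/(s² + a²) with a = 1, c = 9. L⁻¹ = 9·cos(t)

Final answer: 9·cos(t)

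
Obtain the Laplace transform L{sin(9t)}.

L{sin(ωt)} = ω/(s² + ω²), so L{sin(9t)} = 9/(s² + 81)

Final answer: 9/(s² + 81)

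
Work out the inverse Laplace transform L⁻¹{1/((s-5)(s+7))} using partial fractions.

Decompose: A/(s-5) + B/(s+7). A = 1/12, B = -1/12. f(t) = (e^(5t) - e^(-7t))/12

Final answer: (e^(5t) - e^(-7t))/12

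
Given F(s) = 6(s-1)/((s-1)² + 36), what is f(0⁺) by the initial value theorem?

f(0⁺) = lim_{s→∞} sF(s) = lim_{s→∞} 6s(s-1)/((s-1)² + 36) = 6

Final answer: 6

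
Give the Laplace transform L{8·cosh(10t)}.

L{cosh(ωt)} = s/(s² - ω²), so L{cosh(10t)} = s/(s² - 100). Then L{8·cosh(10t)} = 8·s/(s² - 100) = 8s/(s² - 100)

Final answer: 8s/(s² - 100)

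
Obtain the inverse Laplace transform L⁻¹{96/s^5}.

L⁻¹{n!/s^(n+1)} = t^n with n=4. So L⁻¹{24/s^5} = t^4, and L⁻¹{96/s^5} = (96/24)·t^4 = 4·t^4

Final answer: 4·t^4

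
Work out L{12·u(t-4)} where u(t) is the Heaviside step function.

L{u(t-a)} = e^(-as)/s. Here a=4, so L{u(t-4)} = e^(-4s)/s, and L{12·u(t-4)} = 12·e^(-4s)/s

Final answer: 12·e^(-4s)/s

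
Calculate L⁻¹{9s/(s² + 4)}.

This is the form c·s/(s² + a²) with a = 2, c = 9. L⁻¹ = 9·cos(2t)

Final answer: 9·cos(2t)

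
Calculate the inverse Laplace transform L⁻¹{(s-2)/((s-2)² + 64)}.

Using frequency shift, L⁻¹{(s-2)/((s-2)² + 64)} = e^(2t)·cos(8t)

Final answer: e^(2t)·cos(8t)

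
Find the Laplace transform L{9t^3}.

L{9t^3} = 9 · L{t^3} = 9 · 6/s^4 = 54/s^4

Final answer: 54/s^4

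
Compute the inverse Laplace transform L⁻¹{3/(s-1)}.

L⁻¹{1/(s-a)} = e^(at), so L⁻¹{1/(s-1)} = e^t, and L⁻¹{3/(s-1)} = 3·e^t

Final answer: 3·e^t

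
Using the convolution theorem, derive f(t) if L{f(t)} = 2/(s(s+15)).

2/(s(s+15)) = (2/s)·(1/(s+15)) = L{2}·L{e^(-15t)}. By convolution, f(t) = 2*e^(-15t) = ∫₀ᵗ 2·e^(-15τ) dτ = 2·(1 - e^(-15t))/15

Final answer: 2·(1 - e^(-15t))/15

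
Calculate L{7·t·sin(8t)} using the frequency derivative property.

L{sin(8t)} = 8/(s² + 64). By L{t·f(t)} = -F'(s): -d/ds[8/(s² + 64)] = -(8)·(-2s)/(s² + 64)² = 16s/(s² + 64)². Then L{7·t·sin(8t)} = 7·16s/(s² + 64)² = 112s/(s² + 64)²

Final answer: 112s/(s² + 64)²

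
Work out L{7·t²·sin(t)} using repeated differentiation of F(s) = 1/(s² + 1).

F(s) = 1/(s² + 1). F'(s) = -2s/(s² + 1)². F''(s) = -2(1 - 3s²)/(s² + 1)³ = (6s² - 2)/(s² + 1)³. So L{t²·sin(t)} = (-1)² F''(s) = (6s² - 2)/(s² + 1)³. Then L{7·t²·sin(t)} = 7·(6s² - 2)/(s² + 1)³ = (42s² - 14)/(s² + 1)³

Final answer: (42s² - 14)/(s² + 1)³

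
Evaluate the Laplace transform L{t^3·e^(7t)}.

L{t^n·e^(at)} = n!/(s-a)^(n+1), so L{t^3·e^(7t)} = 6/(s-7)^4

Final answer: 6/(s-7)^4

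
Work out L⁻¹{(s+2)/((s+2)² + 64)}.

Using frequency shift: L⁻¹{(s-a)/((s-a)² + b²)} = e^(at)cos(bt). Here a=-2, b=8

Final answer: e^(-2t)·cos(8t)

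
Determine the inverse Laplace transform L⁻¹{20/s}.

L⁻¹{c/s} = c, so L⁻¹{20/s} = 20

Final answer: 20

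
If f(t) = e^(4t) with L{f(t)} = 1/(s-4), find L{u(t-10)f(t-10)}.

Time shift theorem: L{u(t-a)f(t-a)} = e^(-as)F(s). Here a=10, F(s) = 1/(s-4), so L{u(t-10)f(t-10)} = e^(-10s)·1/(s-4)

Final answer: e^(-10s)·1/(s-4)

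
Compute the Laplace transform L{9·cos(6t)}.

L{cos(ωt)} = s/(s² + ω²), so L{cos(6t)} = s/(s² + 36). Then L{9·cos(6t)} = 9·s/(s² + 36) = 9s/(s² + 36)

Final answer: 9s/(s² + 36)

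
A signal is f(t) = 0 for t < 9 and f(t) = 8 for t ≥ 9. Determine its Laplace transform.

f(t) = 8·u(t-9). L{u(t-9)} = e^(-9s)/s, so L{f(t)} = 8·e^(-9s)/s

Final answer: 8·e^(-9s)/s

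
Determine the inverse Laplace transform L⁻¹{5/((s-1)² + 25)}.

Using frequency shift, L⁻¹{5/((s-1)² + 25)} = e^t·sin(5t)

Final answer: e^t·sin(5t)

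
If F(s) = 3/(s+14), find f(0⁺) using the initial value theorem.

f(0⁺) = lim_{s→∞} s·3/(s+14) = lim_{s→∞} 3s/(s+14) = 3

Final answer: 3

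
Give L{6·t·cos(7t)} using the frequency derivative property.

L{cos(7t)} = s/(s² + 49). Derivative: d/ds[s/(s² + 49)] = [(s² + 49) - s·2s]/(s² + 49)² = (49 - s²)/(s² + 49)². So L{t·cos(7t)} = -F'(s) = (s² - 49)/(s² + 49)². Then L{6·t·cos(7t)} = 6·(s² - 49)/(s² + 49)²

Final answer: 6·(s² - 49)/(s² + 49)²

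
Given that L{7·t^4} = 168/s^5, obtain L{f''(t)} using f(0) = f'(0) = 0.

L{f''(t)} = s²F(s) - sf(0) - f'(0) = s²·168/s^5 - 0 - 0 = 168/s^3

Final answer: 168/s^3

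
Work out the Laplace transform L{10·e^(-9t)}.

L{e^(at)} = 1/(s-a), so L{e^(-9t)} = 1/(s+9). Then L{10·e^(-9t)} = 10/(s+9)

Final answer: 10/(s+9)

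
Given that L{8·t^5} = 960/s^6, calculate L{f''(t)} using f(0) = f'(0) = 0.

L{f''(t)} = s²F(s) - sf(0) - f'(0) = s²·960/s^6 - 0 - 0 = 960/s^4

Final answer: 960/s^4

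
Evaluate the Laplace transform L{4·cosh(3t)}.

L{cosh(ωt)} = s/(s² - ω²), so L{cosh(3t)} = s/(s² - 9). Then L{4·cosh(3t)} = 4·s/(s² - 9) = 4s/(s² - 9)

Final answer: 4s/(s² - 9)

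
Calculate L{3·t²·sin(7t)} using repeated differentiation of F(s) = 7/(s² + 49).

F(s) = 7/(s² + 49). F'(s) = -14s/(s² + 49)². F''(s) = -14(49 - 3s²)/(s² + 49)³ = (42s² - 686)/(s² + 49)³. So L{t²·sin(7t)} = (-1)² F''(s) = (42s² - 686)/(s² + 49)³. Then L{3·t²·sin(7t)} = 3·(42s² - 686)/(s² + 49)³ = (126s² - 2058)/(s² + 49)³

Final answer: (126s² - 2058)/(s² + 49)³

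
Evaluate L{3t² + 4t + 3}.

L{3t² + 4t + 3} = 3·2/s³ + 4/s² + 3/s = 6/s³ + 4/s² + 3/s

Final answer: 6/s³ + 4/s² + 3/s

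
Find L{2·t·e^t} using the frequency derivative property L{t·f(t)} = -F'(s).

L{e^t} = 1/(s-1). By frequency derivative: L{t·e^t} = -d/ds[1/(s-1)] = -(-1)/(s-1)² = 1/(s-1)². Then L{2·t·e^t} = 2·1/(s-1)² = 2/(s-1)²

Final answer: 2/(s-1)²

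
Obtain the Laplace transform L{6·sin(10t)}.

L{sin(ωt)} = ω/(s² + ω²), so L{sin(10t)} = 10/(s² + 100). Then L{6·sin(10t)} = 6·10/(s² + 100) = 60/(s² + 100)

Final answer: 60/(s² + 100)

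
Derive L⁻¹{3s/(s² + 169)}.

This is the form c·s/(s² + a²) with a = 13, c = 3. L⁻¹ = 3·cos(13t)

Final answer: 3·cos(13t)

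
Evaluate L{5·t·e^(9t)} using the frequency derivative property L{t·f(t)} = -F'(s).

L{e^(9t)} = 1/(s-9). By frequency derivative: L{t·e^(9t)} = -d/ds[1/(s-9)] = -(-1)/(s-9)² = 1/(s-9)². Then L{5·t·e^(9t)} = 5·1/(s-9)² = 5/(s-9)²

Final answer: 5/(s-9)²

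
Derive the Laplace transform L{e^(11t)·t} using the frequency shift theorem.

L{e^(at)·t^n} = n!/(s-a)^(n+1), so L{e^(11t)·t} = 1/(s-11)^2

Final answer: 1/(s-11)^2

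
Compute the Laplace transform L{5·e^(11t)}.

L{e^(at)} = 1/(s-a), so L{e^(11t)} = 1/(s-11). Then L{5·e^(11t)} = 5/(s-11)

Final answer: 5/(s-11)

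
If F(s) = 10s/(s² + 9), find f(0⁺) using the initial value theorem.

f(0⁺) = lim_{s→∞} s·10s/(s² + 9) = lim_{s→∞} 10s²/(s² + 9) = 10

Final answer: 10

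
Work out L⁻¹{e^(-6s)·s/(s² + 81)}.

L⁻¹{s/(s² + 81)} = cos(9t). By the time shift theorem, L⁻¹{e^(-as)F(s)} = u(t-a)f(t-a) with a=6, so L⁻¹{e^(-6s)·s/(s² + 81)} = u(t-6)·cos(9(t-6))

Final answer: u(t-6)·cos(9(t-6))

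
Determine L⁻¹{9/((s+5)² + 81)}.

Form: b/((s-a)² + b²) → e^(at)sin(bt). With a=-5, b=9

Final answer: e^(-5t)·sin(9t)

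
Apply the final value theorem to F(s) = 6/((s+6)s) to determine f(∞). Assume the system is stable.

f(∞) = lim_{s→0} sF(s) = lim_{s→0} 6/(s+6) = 1

Final answer: 1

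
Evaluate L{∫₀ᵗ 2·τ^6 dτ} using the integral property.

L{∫₀ᵗ f(τ)dτ} = F(s)/s with f(t) = 2t^6. F(s) = 1440/s^7, so L{∫₀ᵗ 2·τ^6 dτ} = (1440/s^7)/s = 1440/s^8. (Check: ∫₀ᵗ 2·τ^6 dτ = 2t^7/7.)

Final answer: 1440/s^8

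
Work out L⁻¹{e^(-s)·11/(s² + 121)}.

L⁻¹{11/(s² + 121)} = sin(11t). By the time shift theorem, L⁻¹{e^(-as)F(s)} = u(t-a)f(t-a) with a=1, so L⁻¹{e^(-s)·11/(s² + 121)} = u(t-1)·sin(11(t-1))

Final answer: u(t-1)·sin(11(t-1))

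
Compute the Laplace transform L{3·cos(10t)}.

L{cos(ωt)} = s/(s² + ω²), so L{cos(10t)} = s/(s² + 100). Then L{3·cos(10t)} = 3·s/(s² + 100) = 3s/(s² + 100)

Final answer: 3s/(s² + 100)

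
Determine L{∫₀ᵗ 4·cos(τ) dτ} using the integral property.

L{∫₀ᵗ f(τ)dτ} = F(s)/s with F(s) = 4s/(s² + 1), so the result is (4s/(s² + 1))/s = 4/(s² + 1)

Final answer: 4/(s² + 1)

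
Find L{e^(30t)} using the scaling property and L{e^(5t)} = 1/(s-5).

Using L{f(at)} = (1/a)F(s/a) with a=6 and f(t) = e^(5t): L{e^(30t)} = (1/6) · 1/((s/6)-5) = (1/6) · 6/(s-30) = 1/(s-30)

Final answer: 1/(s-30)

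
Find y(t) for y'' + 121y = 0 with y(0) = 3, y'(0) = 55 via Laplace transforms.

L{y''} + 121L{y} = 0. s²Y - 3s - 55 + 121Y = 0. Y(s² + 121) = 3s + 55. Y = (3s + 55)/(s² + 121). Inverting: y(t) = 3cos(11t) + 5sin(11t)

Final answer: y(t) = 3cos(11t) + 5sin(11t)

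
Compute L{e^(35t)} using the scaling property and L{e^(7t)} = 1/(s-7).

Using L{f(at)} = (1/a)F(s/a) with a=5 and f(t) = e^(7t): L{e^(35t)} = (1/5) · 1/((s/5)-7) = (1/5) · 5/(s-35) = 1/(s-35)

Final answer: 1/(s-35)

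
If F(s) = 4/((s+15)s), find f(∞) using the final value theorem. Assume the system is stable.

f(∞) = lim_{s→0} sF(s) = lim_{s→0} 4/(s+15) = 4/15

Final answer: 4/15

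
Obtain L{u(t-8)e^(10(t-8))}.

u(t-a)f(t-a) with f(t)=e^(10t). L{e^(10t)} = 1/(s-10). By time shift: e^(-8s)/(s-10)

Final answer: e^(-8s)/(s-10)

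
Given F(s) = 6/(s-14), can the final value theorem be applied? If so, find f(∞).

sF(s) = 6s/(s-14) has a pole at s = 14 in the right half-plane. Theorem does NOT apply (unstable system; f(t) = 6·e^(14t) grows without bound).

Final answer: Not applicable (unstable)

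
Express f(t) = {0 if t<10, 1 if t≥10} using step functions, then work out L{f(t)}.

f(t) = u(t-10). L{u(t-10)} = e^(-10s)/s, so L{f(t)} = e^(-10s)/s

Final answer: e^(-10s)/s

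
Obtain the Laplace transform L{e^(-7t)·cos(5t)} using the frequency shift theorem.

Frequency shift: L{e^(at)f(t)} = F(s-a). L{e^(-7t)·cos(5t)} = (s+7)/((s+7)² + 25)

Final answer: (s+7)/((s+7)² + 25)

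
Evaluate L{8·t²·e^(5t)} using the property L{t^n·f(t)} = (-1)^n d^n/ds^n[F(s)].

L{e^(5t)} = 1/(s-5). d/ds[1/(s-5)] = -1/(s-5)². d²/ds²[1/(s-5)] = 2/(s-5)³. So L{t²·e^(5t)} = (-1)² · 2/(s-5)³ = 2/(s-5)³. Then L{8·t²·e^(5t)} = 8·2/(s-5)³ = 16/(s-5)³

Final answer: 16/(s-5)³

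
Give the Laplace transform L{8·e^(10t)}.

L{e^(at)} = 1/(s-a), so L{e^(10t)} = 1/(s-10). Then L{8·e^(10t)} = 8/(s-10)

Final answer: 8/(s-10)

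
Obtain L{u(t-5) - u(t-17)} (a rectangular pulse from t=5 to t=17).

L{u(t-a)} = e^(-as)/s. L{u(t-5) - u(t-17)} = (e^(-5s) - e^(-17s))/s

Final answer: (e^(-5s) - e^(-17s))/s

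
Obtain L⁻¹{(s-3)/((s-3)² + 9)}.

Using frequency shift: L⁻¹{(s-a)/((s-a)² + b²)} = e^(at)cos(bt). Here a=3, b=3

Final answer: e^(3t)·cos(3t)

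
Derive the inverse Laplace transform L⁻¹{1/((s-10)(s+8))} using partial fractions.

Decompose: A/(s-10) + B/(s+8). A = 1/18, B = -1/18. f(t) = (e^(10t) - e^(-8t))/18

Final answer: (e^(10t) - e^(-8t))/18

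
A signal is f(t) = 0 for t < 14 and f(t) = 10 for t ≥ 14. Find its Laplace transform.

f(t) = 10·u(t-14). L{u(t-14)} = e^(-14s)/s, so L{f(t)} = 10·e^(-14s)/s

Final answer: 10·e^(-14s)/s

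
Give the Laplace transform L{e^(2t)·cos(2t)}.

L{e^(at)·cos(ωt)} = (s-a)/((s-a)² + ω²), so L{e^(2t)·cos(2t)} = (s-2)/((s-2)² + 4)

Final answer: (s-2)/((s-2)² + 4)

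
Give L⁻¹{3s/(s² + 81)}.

This is the form c·s/(s² + a²) with a = 9, c = 3. L⁻¹ = 3·cos(9t)

Final answer: 3·cos(9t)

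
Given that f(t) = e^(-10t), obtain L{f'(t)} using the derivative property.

f(0) = 1, F(s) = 1/(s+10). L{f'(t)} = s·F(s) - f(0) = s/(s+10) - 1 = (s - (s+10))/(s+10) = -10/(s+10)

Final answer: -10/(s+10)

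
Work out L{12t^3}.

L{t^n} = n!/s^(n+1). So L{12t^3} = 12·3!/s^4 = 72/s^4

Final answer: 72/s^4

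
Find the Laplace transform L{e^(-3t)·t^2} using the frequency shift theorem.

L{e^(at)·t^n} = n!/(s-a)^(n+1), so L{e^(-3t)·t^2} = 2/(s+3)^3

Final answer: 2/(s+3)^3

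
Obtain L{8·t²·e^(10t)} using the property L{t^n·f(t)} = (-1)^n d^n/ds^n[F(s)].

L{e^(10t)} = 1/(s-10). d/ds[1/(s-10)] = -1/(s-10)². d²/ds²[1/(s-10)] = 2/(s-10)³. So L{t²·e^(10t)} = (-1)² · 2/(s-10)³ = 2/(s-10)³. Then L{8·t²·e^(10t)} = 8·2/(s-10)³ = 16/(s-10)³

Final answer: 16/(s-10)³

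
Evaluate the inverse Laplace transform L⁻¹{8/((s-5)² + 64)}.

Using frequency shift, L⁻¹{8/((s-5)² + 64)} = e^(5t)·sin(8t)

Final answer: e^(5t)·sin(8t)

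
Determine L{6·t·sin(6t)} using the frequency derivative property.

L{sin(6t)} = 6/(s² + 36). By L{t·f(t)} = -F'(s): -d/ds[6/(s² + 36)] = -(6)·(-2s)/(s² + 36)² = 12s/(s² + 36)². Then L{6·t·sin(6t)} = 6·12s/(s² + 36)² = 72s/(s² + 36)²

Final answer: 72s/(s² + 36)²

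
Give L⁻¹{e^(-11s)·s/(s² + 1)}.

L⁻¹{s/(s² + 1)} = cos(t). By the time shift theorem, L⁻¹{e^(-as)F(s)} = u(t-a)f(t-a) with a=11, so L⁻¹{e^(-11s)·s/(s² + 1)} = u(t-11)·cos((t-11))

Final answer: u(t-11)·cos((t-11))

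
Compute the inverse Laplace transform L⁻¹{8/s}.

L⁻¹{c/s} = c, so L⁻¹{8/s} = 8

Final answer: 8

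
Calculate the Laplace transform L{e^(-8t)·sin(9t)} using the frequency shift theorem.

Frequency shift: L{e^(at)f(t)} = F(s-a). L{e^(-8t)·sin(9t)} = 9/((s+8)² + 81)

Final answer: 9/((s+8)² + 81)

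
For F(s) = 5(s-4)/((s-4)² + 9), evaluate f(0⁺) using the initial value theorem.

f(0⁺) = lim_{s→∞} sF(s) = lim_{s→∞} 5s(s-4)/((s-4)² + 9) = 5

Final answer: 5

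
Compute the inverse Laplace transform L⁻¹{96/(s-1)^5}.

L⁻¹{n!/(s-a)^(n+1)} = t^n·e^(at) with n=4, a=1. So L⁻¹{24/(s-1)^5} = t^4·e^t, and L⁻¹{96/(s-1)^5} = (96/24)·t^4·e^t = 4·t^4·e^t

Final answer: 4·t^4·e^t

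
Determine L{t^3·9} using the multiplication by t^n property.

L{9} = 9/s. d^1/ds^1[1/s] = -1/s². d^2/ds^2[1/s] = 2/s^3. d^3/ds^3[1/s] = -6/s^4. So L{t^3} = (-1)^{3}·-6/s^4 = 6/s^4. Then L{t^3·9} = 9·6/s^4 = 54/s^4

Final answer: 54/s^4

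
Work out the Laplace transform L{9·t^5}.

L{t^n} = n!/s^(n+1), so L{t^5} = 120/s^6. Then L{9·t^5} = 9·120/s^6 = 1080/s^6

Final answer: 1080/s^6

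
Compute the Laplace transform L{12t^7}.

L{12t^7} = 12 · L{t^7} = 12 · 5040/s^8 = 60480/s^8

Final answer: 60480/s^8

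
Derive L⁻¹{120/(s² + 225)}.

This is the form c·a/(s² + a²) with a = 15, c = 8. L⁻¹ = 8·sin(15t)

Final answer: 8·sin(15t)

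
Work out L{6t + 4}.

L{6t + 4} = 6·L{t} + 4·L{1} = 6/s² + 4/s

Final answer: 6/s² + 4/s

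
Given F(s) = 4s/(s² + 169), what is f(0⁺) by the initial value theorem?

f(0⁺) = lim_{s→∞} s·4s/(s² + 169) = lim_{s→∞} 4s²/(s² + 169) = 4

Final answer: 4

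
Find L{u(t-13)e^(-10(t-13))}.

u(t-a)f(t-a) with f(t)=e^(-10t). L{e^(-10t)} = 1/(s+10). By time shift: e^(-13s)/(s+10)

Final answer: e^(-13s)/(s+10)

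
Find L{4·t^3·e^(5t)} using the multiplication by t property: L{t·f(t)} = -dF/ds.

Using L{t^n·e^(at)} = n!/(s-a)^(n+1), L{t^3·e^(5t)} = 6/(s-5)^4, so L{4·t^3·e^(5t)} = 4·6/(s-5)^4 = 24/(s-5)^4

Final answer: 24/(s-5)^4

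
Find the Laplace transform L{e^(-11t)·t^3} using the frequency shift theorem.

L{e^(at)·t^n} = n!/(s-a)^(n+1), so L{e^(-11t)·t^3} = 6/(s+11)^4

Final answer: 6/(s+11)^4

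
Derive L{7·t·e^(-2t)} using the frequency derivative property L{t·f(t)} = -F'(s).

L{e^(-2t)} = 1/(s+2). By frequency derivative: L{t·e^(-2t)} = -d/ds[1/(s+2)] = -(-1)/(s+2)² = 1/(s+2)². Then L{7·t·e^(-2t)} = 7·1/(s+2)² = 7/(s+2)²

Final answer: 7/(s+2)²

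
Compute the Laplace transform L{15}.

L{15} = 15 · L{1} = 15/s

Final answer: 15/s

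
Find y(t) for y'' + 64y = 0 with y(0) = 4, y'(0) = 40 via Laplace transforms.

L{y''} + 64L{y} = 0. s²Y - 4s - 40 + 64Y = 0. Y(s² + 64) = 4s + 40. Y = (4s + 40)/(s² + 64). Inverting: y(t) = 4cos(8t) + 5sin(8t)

Final answer: y(t) = 4cos(8t) + 5sin(8t)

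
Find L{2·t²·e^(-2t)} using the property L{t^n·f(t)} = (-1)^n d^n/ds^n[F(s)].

L{e^(-2t)} = 1/(s+2). d/ds[1/(s+2)] = -1/(s+2)². d²/ds²[1/(s+2)] = 2/(s+2)³. So L{t²·e^(-2t)} = (-1)² · 2/(s+2)³ = 2/(s+2)³. Then L{2·t²·e^(-2t)} = 2·2/(s+2)³ = 4/(s+2)³

Final answer: 4/(s+2)³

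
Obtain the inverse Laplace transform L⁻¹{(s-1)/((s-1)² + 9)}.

Using frequency shift, L⁻¹{(s-1)/((s-1)² + 9)} = e^t·cos(3t)

Final answer: e^t·cos(3t)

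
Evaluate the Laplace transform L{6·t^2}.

L{t^n} = n!/s^(n+1), so L{t^2} = 2/s^3. Then L{6·t^2} = 6·2/s^3 = 12/s^3

Final answer: 12/s^3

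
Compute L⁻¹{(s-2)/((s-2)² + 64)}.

Using frequency shift: L⁻¹{(s-a)/((s-a)² + b²)} = e^(at)cos(bt). Here a=2, b=8

Final answer: e^(2t)·cos(8t)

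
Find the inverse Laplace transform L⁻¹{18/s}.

L⁻¹{c/s} = c, so L⁻¹{18/s} = 18

Final answer: 18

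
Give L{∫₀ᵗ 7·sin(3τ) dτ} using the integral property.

L{∫₀ᵗ f(τ)dτ} = F(s)/s with F(s) = 21/(s² + 9), so the result is (21/(s² + 9))/s = 21/(s(s² + 9))

Final answer: 21/(s(s² + 9))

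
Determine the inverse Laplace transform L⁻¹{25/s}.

L⁻¹{c/s} = c, so L⁻¹{25/s} = 25

Final answer: 25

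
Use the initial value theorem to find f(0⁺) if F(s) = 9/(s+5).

f(0⁺) = lim_{s→∞} s·9/(s+5) = lim_{s→∞} 9s/(s+5) = 9

Final answer: 9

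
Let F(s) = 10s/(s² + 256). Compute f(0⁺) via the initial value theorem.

f(0⁺) = lim_{s→∞} s·10s/(s² + 256) = lim_{s→∞} 10s²/(s² + 256) = 10

Final answer: 10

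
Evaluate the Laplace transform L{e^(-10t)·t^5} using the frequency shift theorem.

L{e^(at)·t^n} = n!/(s-a)^(n+1), so L{e^(-10t)·t^5} = 120/(s+10)^6

Final answer: 120/(s+10)^6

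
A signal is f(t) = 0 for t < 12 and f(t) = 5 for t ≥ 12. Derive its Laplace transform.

f(t) = 5·u(t-12). L{u(t-12)} = e^(-12s)/s, so L{f(t)} = 5·e^(-12s)/s

Final answer: 5·e^(-12s)/s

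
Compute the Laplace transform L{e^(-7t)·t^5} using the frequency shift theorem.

L{e^(at)·t^n} = n!/(s-a)^(n+1), so L{e^(-7t)·t^5} = 120/(s+7)^6

Final answer: 120/(s+7)^6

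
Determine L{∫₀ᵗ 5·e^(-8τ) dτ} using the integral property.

L{∫₀ᵗ f(τ)dτ} = F(s)/s with F(s) = 5/(s+8), so L{∫₀ᵗ 5·e^(-8τ) dτ} = 5/(s(s+8))

Final answer: 5/(s(s+8))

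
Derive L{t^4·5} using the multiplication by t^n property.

L{5} = 5/s. d^1/ds^1[1/s] = -1/s². d^2/ds^2[1/s] = 2/s^3. d^3/ds^3[1/s] = -6/s^4. d^4/ds^4[1/s] = 24/s^5. So L{t^4} = (-1)^{4}·24/s^5 = 24/s^5. Then L{t^4·5} = 5·24/s^5 = 120/s^5

Final answer: 120/s^5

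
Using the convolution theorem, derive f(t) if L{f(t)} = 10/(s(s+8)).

10/(s(s+8)) = (10/s)·(1/(s+8)) = L{10}·L{e^(-8t)}. By convolution, f(t) = 10*e^(-8t) = ∫₀ᵗ 10·e^(-8τ) dτ = 10·(1 - e^(-8t))/8

Final answer: 10·(1 - e^(-8t))/8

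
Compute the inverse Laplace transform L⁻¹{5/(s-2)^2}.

L⁻¹{n!/(s-a)^(n+1)} = t^n·e^(at) with n=1, a=2. So L⁻¹{1/(s-2)^2} = t·e^(2t), and L⁻¹{5/(s-2)^2} = (5/1)·t·e^(2t) = 5·t·e^(2t)

Final answer: 5·t·e^(2t)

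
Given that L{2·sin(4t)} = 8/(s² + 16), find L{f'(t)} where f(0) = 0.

L{f'(t)} = s·F(s) - f(0) = s·8/(s² + 16) - 0 = 8s/(s² + 16)

Final answer: 8s/(s² + 16)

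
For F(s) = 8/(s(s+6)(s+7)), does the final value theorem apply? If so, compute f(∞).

Poles of sF(s) = 8/((s+6)(s+7)) are at s = -6 and s = -7, both in the left half-plane. Theorem applies. f(∞) = lim_{s→0} sF(s) = 8/(6·7) = 4/21

Final answer: 4/21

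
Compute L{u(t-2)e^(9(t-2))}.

u(t-a)f(t-a) with f(t)=e^(9t). L{e^(9t)} = 1/(s-9). By time shift: e^(-2s)/(s-9)

Final answer: e^(-2s)/(s-9)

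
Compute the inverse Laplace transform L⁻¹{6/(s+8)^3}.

L⁻¹{n!/(s-a)^(n+1)} = t^n·e^(at) with n=2, a=-8. So L⁻¹{2/(s+8)^3} = t^2·e^(-8t), and L⁻¹{6/(s+8)^3} = (6/2)·t^2·e^(-8t) = 3·t^2·e^(-8t)

Final answer: 3·t^2·e^(-8t)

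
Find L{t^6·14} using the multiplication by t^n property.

L{14} = 14/s. d^1/ds^1[1/s] = -1/s². d^2/ds^2[1/s] = 2/s^3. d^3/ds^3[1/s] = -6/s^4. d^4/ds^4[1/s] = 24/s^5. d^5/ds^5[1/s] = -120/s^6. d^6/ds^6[1/s] = 720/s^7. So L{t^6} = (-1)^{6}·720/s^7 = 720/s^7. Then L{t^6·14} = 14·720/s^7 = 10080/s^7

Final answer: 10080/s^7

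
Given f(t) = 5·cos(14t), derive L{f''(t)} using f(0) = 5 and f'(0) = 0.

F(s) = 5s/(s² + 196). L{f''(t)} = s²F(s) - sf(0) - f'(0) = 5s³/(s² + 196) - 5s = (5s³ - 5s(s² + 196))/(s² + 196) = -980s/(s² + 196)

Final answer: -980s/(s² + 196)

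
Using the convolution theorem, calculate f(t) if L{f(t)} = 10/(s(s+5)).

10/(s(s+5)) = (10/s)·(1/(s+5)) = L{10}·L{e^(-5t)}. By convolution, f(t) = 10*e^(-5t) = ∫₀ᵗ 10·e^(-5τ) dτ = 10·(1 - e^(-5t))/5

Final answer: 10·(1 - e^(-5t))/5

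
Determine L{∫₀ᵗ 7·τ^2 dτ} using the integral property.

L{∫₀ᵗ f(τ)dτ} = F(s)/s with f(t) = 7t^2. F(s) = 14/s^3, so L{∫₀ᵗ 7·τ^2 dτ} = (14/s^3)/s = 14/s^4. (Check: ∫₀ᵗ 7·τ^2 dτ = 7t^3/3.)

Final answer: 14/s^4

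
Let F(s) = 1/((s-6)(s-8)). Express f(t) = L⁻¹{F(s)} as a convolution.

1/((s-6)(s-8)) = (1/(s-6))·(1/(s-8)) = L{e^(6t)}·L{e^(8t)}. So f(t) = e^(6t)*e^(8t) = ∫₀ᵗ e^(6τ)·e^(8(t-τ)) dτ

Final answer: ∫₀ᵗ e^(6τ)·e^(8(t-τ)) dτ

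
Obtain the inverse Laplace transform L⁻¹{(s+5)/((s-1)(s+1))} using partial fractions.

Using partial fractions, f(t) = (6e^t - 4e^(-t))/2

Final answer: (6e^t - 4e^(-t))/2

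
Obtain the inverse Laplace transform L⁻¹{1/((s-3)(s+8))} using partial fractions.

Decompose: A/(s-3) + B/(s+8). A = 1/11, B = -1/11. f(t) = (e^(3t) - e^(-8t))/11

Final answer: (e^(3t) - e^(-8t))/11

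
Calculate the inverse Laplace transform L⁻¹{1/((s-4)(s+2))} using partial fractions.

Decompose: A/(s-4) + B/(s+2). A = 1/6, B = -1/6. f(t) = (e^(4t) - e^(-2t))/6

Final answer: (e^(4t) - e^(-2t))/6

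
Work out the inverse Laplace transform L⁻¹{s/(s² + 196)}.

L⁻¹{s/(s² + 196)} = cos(14t)

Final answer: cos(14t)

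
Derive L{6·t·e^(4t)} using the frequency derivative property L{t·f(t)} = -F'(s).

L{e^(4t)} = 1/(s-4). By frequency derivative: L{t·e^(4t)} = -d/ds[1/(s-4)] = -(-1)/(s-4)² = 1/(s-4)². Then L{6·t·e^(4t)} = 6·1/(s-4)² = 6/(s-4)²

Final answer: 6/(s-4)²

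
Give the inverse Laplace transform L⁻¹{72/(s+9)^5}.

L⁻¹{n!/(s-a)^(n+1)} = t^n·e^(at) with n=4, a=-9. So L⁻¹{24/(s+9)^5} = t^4·e^(-9t), and L⁻¹{72/(s+9)^5} = (72/24)·t^4·e^(-9t) = 3·t^4·e^(-9t)

Final answer: 3·t^4·e^(-9t)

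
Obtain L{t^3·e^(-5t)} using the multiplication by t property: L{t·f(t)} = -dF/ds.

Using L{t^n·e^(at)} = n!/(s-a)^(n+1), L{t^3·e^(-5t)} = 6/(s+5)^4

Final answer: 6/(s+5)^4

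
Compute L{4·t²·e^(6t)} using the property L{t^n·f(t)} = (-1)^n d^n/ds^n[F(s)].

L{e^(6t)} = 1/(s-6). d/ds[1/(s-6)] = -1/(s-6)². d²/ds²[1/(s-6)] = 2/(s-6)³. So L{t²·e^(6t)} = (-1)² · 2/(s-6)³ = 2/(s-6)³. Then L{4·t²·e^(6t)} = 4·2/(s-6)³ = 8/(s-6)³

Final answer: 8/(s-6)³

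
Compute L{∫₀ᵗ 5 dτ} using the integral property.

L{∫₀ᵗ f(τ)dτ} = F(s)/s with f(t) = 5. F(s) = 5/s, so L{∫₀ᵗ 5 dτ} = (5/s)/s = 5/s². (Check: ∫₀ᵗ 5 dτ = 5t.)

Final answer: 5/s²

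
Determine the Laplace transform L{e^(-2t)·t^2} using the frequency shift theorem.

L{e^(at)·t^n} = n!/(s-a)^(n+1), so L{e^(-2t)·t^2} = 2/(s+2)^3

Final answer: 2/(s+2)^3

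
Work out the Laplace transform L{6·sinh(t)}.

L{sinh(ωt)} = ω/(s² - ω²), so L{sinh(t)} = 1/(s² - 1). Then L{6·sinh(t)} = 6·1/(s² - 1) = 6/(s² - 1)

Final answer: 6/(s² - 1)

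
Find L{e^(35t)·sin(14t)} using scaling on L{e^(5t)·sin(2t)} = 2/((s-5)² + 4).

Scaling with a=7: L{e^(35t)·sin(14t)} = (1/7) · 2/((s/7-5)² + 4). Simplifying: 14/((s-35)² + 196)

Final answer: 14/((s-35)² + 196)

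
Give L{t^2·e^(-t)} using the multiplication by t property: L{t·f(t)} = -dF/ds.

Using L{t^n·e^(at)} = n!/(s-a)^(n+1), L{t^2·e^(-t)} = 2/(s+1)^3

Final answer: 2/(s+1)^3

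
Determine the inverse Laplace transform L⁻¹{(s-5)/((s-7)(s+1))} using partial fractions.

Using partial fractions, f(t) = (2e^(7t) + 6e^(-t))/8

Final answer: (2e^(7t) + 6e^(-t))/8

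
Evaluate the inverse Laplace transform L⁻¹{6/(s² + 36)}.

L⁻¹{6/(s² + 36)} = sin(6t)

Final answer: sin(6t)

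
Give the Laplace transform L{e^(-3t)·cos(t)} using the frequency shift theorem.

Frequency shift: L{e^(at)f(t)} = F(s-a). L{e^(-3t)·cos(t)} = (s+3)/((s+3)² + 1)

Final answer: (s+3)/((s+3)² + 1)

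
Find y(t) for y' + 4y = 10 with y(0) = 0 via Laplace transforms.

sY + 4Y = 10/s. Y = 10/(s(s+4)). Partial fractions: Y = 5/2/s - 5/2/(s+4)

Final answer: y(t) = 5/2(1 - e^(-4t))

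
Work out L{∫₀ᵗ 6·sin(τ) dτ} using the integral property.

L{∫₀ᵗ f(τ)dτ} = F(s)/s with F(s) = 6/(s² + 1), so the result is (6/(s² + 1))/s = 6/(s(s² + 1))

Final answer: 6/(s(s² + 1))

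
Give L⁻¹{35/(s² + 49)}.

This is the form c·a/(s² + a²) with a = 7, c = 5. L⁻¹ = 5·sin(7t)

Final answer: 5·sin(7t)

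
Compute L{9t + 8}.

L{9t + 8} = 9·L{t} + 8·L{1} = 9/s² + 8/s

Final answer: 9/s² + 8/s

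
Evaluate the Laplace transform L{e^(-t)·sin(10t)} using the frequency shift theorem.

Frequency shift: L{e^(at)f(t)} = F(s-a). L{e^(-t)·sin(10t)} = 10/((s+1)² + 100)

Final answer: 10/((s+1)² + 100)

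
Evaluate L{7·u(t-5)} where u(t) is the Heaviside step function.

L{u(t-a)} = e^(-as)/s. Here a=5, so L{u(t-5)} = e^(-5s)/s, and L{7·u(t-5)} = 7·e^(-5s)/s

Final answer: 7·e^(-5s)/s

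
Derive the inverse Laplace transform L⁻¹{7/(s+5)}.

L⁻¹{1/(s-a)} = e^(at), so L⁻¹{1/(s+5)} = e^(-5t), and L⁻¹{7/(s+5)} = 7·e^(-5t)

Final answer: 7·e^(-5t)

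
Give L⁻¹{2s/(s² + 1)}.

This is the form c·s/(s² + a²) with a = 1, c = 2. L⁻¹ = 2·cos(t)

Final answer: 2·cos(t)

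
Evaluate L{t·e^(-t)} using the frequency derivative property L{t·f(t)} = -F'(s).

L{e^(-t)} = 1/(s+1). By frequency derivative: L{t·e^(-t)} = -d/ds[1/(s+1)] = -(-1)/(s+1)² = 1/(s+1)²

Final answer: 1/(s+1)²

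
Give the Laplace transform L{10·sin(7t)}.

L{sin(ωt)} = ω/(s² + ω²), so L{sin(7t)} = 7/(s² + 49). Then L{10·sin(7t)} = 10·7/(s² + 49) = 70/(s² + 49)

Final answer: 70/(s² + 49)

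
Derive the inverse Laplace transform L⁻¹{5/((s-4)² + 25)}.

Using frequency shift, L⁻¹{5/((s-4)² + 25)} = e^(4t)·sin(5t)

Final answer: e^(4t)·sin(5t)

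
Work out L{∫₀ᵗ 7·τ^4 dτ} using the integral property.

L{∫₀ᵗ f(τ)dτ} = F(s)/s with f(t) = 7t^4. F(s) = 168/s^5, so L{∫₀ᵗ 7·τ^4 dτ} = (168/s^5)/s = 168/s^6. (Check: ∫₀ᵗ 7·τ^4 dτ = 7t^5/5.)

Final answer: 168/s^6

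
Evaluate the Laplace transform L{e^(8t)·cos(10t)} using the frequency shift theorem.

Frequency shift: L{e^(at)f(t)} = F(s-a). L{e^(8t)·cos(10t)} = (s-8)/((s-8)² + 100)

Final answer: (s-8)/((s-8)² + 100)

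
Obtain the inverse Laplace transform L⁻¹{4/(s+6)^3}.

L⁻¹{n!/(s-a)^(n+1)} = t^n·e^(at) with n=2, a=-6. So L⁻¹{2/(s+6)^3} = t^2·e^(-6t), and L⁻¹{4/(s+6)^3} = (4/2)·t^2·e^(-6t) = 2·t^2·e^(-6t)

Final answer: 2·t^2·e^(-6t)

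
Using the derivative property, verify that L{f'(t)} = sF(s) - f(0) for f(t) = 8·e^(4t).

f'(t) = 32e^(4t). Direct: L{f'(t)} = 32/(s-4). Property: s·8/(s-4) - 8 = (8s - 8(s-4))/(s-4) = 32/(s-4). ✓

Final answer: 32/(s-4)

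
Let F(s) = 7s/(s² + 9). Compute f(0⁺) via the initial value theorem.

f(0⁺) = lim_{s→∞} s·7s/(s² + 9) = lim_{s→∞} 7s²/(s² + 9) = 7

Final answer: 7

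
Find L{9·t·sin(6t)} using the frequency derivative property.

L{sin(6t)} = 6/(s² + 36). By L{t·f(t)} = -F'(s): -d/ds[6/(s² + 36)] = -(6)·(-2s)/(s² + 36)² = 12s/(s² + 36)². Then L{9·t·sin(6t)} = 9·12s/(s² + 36)² = 108s/(s² + 36)²

Final answer: 108s/(s² + 36)²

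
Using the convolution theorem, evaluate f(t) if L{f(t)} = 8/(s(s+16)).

8/(s(s+16)) = (8/s)·(1/(s+16)) = L{8}·L{e^(-16t)}. By convolution, f(t) = 8*e^(-16t) = ∫₀ᵗ 8·e^(-16τ) dτ = 8·(1 - e^(-16t))/16

Final answer: 8·(1 - e^(-16t))/16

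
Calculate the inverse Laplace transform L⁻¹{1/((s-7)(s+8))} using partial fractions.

Decompose: A/(s-7) + B/(s+8). A = 1/15, B = -1/15. f(t) = (e^(7t) - e^(-8t))/15

Final answer: (e^(7t) - e^(-8t))/15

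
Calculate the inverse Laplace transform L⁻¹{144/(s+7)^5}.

L⁻¹{n!/(s-a)^(n+1)} = t^n·e^(at) with n=4, a=-7. So L⁻¹{24/(s+7)^5} = t^4·e^(-7t), and L⁻¹{144/(s+7)^5} = (144/24)·t^4·e^(-7t) = 6·t^4·e^(-7t)

Final answer: 6·t^4·e^(-7t)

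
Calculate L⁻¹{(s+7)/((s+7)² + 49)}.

Using frequency shift: L⁻¹{(s-a)/((s-a)² + b²)} = e^(at)cos(bt). Here a=-7, b=7

Final answer: e^(-7t)·cos(7t)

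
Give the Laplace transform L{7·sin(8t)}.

L{sin(ωt)} = ω/(s² + ω²), so L{sin(8t)} = 8/(s² + 64). Then L{7·sin(8t)} = 7·8/(s² + 64) = 56/(s² + 64)

Final answer: 56/(s² + 64)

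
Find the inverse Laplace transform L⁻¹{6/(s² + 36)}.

L⁻¹{6/(s² + 36)} = sin(6t)

Final answer: sin(6t)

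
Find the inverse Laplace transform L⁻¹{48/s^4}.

L⁻¹{n!/s^(n+1)} = t^n with n=3. So L⁻¹{6/s^4} = t^3, and L⁻¹{48/s^4} = (48/6)·t^3 = 8·t^3

Final answer: 8·t^3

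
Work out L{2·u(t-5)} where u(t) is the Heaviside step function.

L{u(t-a)} = e^(-as)/s. Here a=5, so L{u(t-5)} = e^(-5s)/s, and L{2·u(t-5)} = 2·e^(-5s)/s

Final answer: 2·e^(-5s)/s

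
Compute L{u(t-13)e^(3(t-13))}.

u(t-a)f(t-a) with f(t)=e^(3t). L{e^(3t)} = 1/(s-3). By time shift: e^(-13s)/(s-3)

Final answer: e^(-13s)/(s-3)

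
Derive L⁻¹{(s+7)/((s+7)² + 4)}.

Using frequency shift: L⁻¹{(s-a)/((s-a)² + b²)} = e^(at)cos(bt). Here a=-7, b=2

Final answer: e^(-7t)·cos(2t)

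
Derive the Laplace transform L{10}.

L{10} = 10 · L{1} = 10/s

Final answer: 10/s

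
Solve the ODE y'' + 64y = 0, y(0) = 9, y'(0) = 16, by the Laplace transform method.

L{y''} + 64L{y} = 0. s²Y - 9s - 16 + 64Y = 0. Y(s² + 64) = 9s + 16. Y = (9s + 16)/(s² + 64). Inverting: y(t) = 9cos(8t) + 2sin(8t)

Final answer: y(t) = 9cos(8t) + 2sin(8t)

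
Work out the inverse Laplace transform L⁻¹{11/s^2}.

L⁻¹{n!/s^(n+1)} = t^n with n=1. So L⁻¹{1/s^2} = t, and L⁻¹{11/s^2} = (11/1)·t = 11·t

Final answer: 11·t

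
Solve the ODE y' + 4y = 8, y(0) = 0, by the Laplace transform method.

sY + 4Y = 8/s. Y = 8/(s(s+4)). Partial fractions: Y = 2/s - 2/(s+4)

Final answer: y(t) = 2(1 - e^(-4t))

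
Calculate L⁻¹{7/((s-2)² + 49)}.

Form: b/((s-a)² + b²) → e^(at)sin(bt). With a=2, b=7

Final answer: e^(2t)·sin(7t)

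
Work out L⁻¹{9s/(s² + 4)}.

This is the form c·s/(s² + a²) with a = 2, c = 9. L⁻¹ = 9·cos(2t)

Final answer: 9·cos(2t)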